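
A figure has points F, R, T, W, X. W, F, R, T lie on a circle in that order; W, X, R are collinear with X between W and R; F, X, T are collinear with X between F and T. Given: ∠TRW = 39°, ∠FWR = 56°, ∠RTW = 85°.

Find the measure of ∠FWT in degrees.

1. ∠RWT = 56°  [△WRT]
2. ∠FTR = 56°  [same arc FR]
3. ∠RFT = 56°  [same arc RT]
4. ∠FRT = 68°  [△FRT]
5. ∠FWT = 112°  [cyclic WFRT, opposite ∠W+∠R]

∠FWT = 112°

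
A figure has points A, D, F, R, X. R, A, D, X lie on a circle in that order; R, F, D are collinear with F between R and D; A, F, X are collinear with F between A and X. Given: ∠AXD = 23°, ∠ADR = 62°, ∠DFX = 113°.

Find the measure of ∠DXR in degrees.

∠DXR = 85°

1. ∠ARD = 23°  [same arc AD]
2. ∠DAR = 95°  [△RAD]
3. ∠DXR = 85°  [cyclic RADX, opposite ∠A+∠X]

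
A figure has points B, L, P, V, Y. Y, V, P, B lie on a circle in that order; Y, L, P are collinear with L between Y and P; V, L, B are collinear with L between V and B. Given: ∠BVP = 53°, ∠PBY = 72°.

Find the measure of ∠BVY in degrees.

∠BVY = 55°

1. ∠BYP = 53°  [same arc PB]
2. ∠BPY = 55°  [△YPB]
3. ∠BVY = 55°  [same arc YB]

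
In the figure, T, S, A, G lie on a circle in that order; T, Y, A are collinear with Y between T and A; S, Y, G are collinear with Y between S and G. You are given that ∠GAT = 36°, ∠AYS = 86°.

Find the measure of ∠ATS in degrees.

∠ATS = 50°

1. ∠GST = 36°  [same arc TG]
2. ∠SYT = 94°  [linear pair at Y on TA]
3. ∠ATS = 50°  [△TYS]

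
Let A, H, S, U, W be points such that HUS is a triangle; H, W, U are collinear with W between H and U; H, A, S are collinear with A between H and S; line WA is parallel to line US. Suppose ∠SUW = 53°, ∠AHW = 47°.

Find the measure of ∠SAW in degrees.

∠SAW = 100°

1. ∠HUS = 53°  [W on ray UH]
2. ∠SHU = 47°  [W on HU, A on HS]
3. ∠HSU = 80°  [△HUS]
4. ∠HAW = 80°  [WA∥US, corresponding at A]
5. ∠SAW = 100°  [linear pair at A on HS]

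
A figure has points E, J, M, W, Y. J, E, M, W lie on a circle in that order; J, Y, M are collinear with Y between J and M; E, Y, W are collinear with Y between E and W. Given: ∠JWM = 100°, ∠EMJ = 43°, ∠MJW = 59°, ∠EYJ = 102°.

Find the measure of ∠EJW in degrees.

∠EJW = 116°

1. ∠JEM = 80°  [cyclic JEMW, opposite ∠E+∠W]
2. ∠EWJ = 43°  [same arc JE]
3. ∠EJM = 57°  [△JEM]
4. ∠JEW = 21°  [△JYE]
5. ∠EJW = 116°  [△JEW]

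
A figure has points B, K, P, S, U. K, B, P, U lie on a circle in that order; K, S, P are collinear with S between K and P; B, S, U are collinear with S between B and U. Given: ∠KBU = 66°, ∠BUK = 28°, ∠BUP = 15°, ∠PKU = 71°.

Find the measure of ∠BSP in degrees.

∠BSP = 81°

1. ∠BPK = 28°  [same arc KB]
2. ∠PBU = 71°  [same arc PU]
3. ∠BSP = 81°  [△BSP]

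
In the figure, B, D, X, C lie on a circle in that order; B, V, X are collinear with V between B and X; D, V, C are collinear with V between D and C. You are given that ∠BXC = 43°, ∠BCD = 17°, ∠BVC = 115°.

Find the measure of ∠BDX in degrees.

1. ∠CBX = 48°  [△BVC]
2. ∠BCX = 89°  [△BXC]
3. ∠BDX = 91°  [cyclic BDXC, opposite ∠D+∠C]

∠BDX = 91°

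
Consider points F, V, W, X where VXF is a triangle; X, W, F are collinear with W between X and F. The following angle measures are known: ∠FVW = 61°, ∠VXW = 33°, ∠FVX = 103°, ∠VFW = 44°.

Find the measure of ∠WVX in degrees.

1. ∠FWV = 75°  [△VWF]
2. ∠VWX = 105°  [linear pair at W on XF]
3. ∠WVX = 42°  [△VXW]

∠WVX = 42°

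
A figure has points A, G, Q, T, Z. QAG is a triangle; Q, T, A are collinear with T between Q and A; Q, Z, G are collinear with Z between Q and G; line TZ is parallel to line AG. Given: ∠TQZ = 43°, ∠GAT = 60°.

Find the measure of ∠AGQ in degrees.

1. ∠AQG = 43°  [T on QA, Z on QG]
2. ∠GAQ = 60°  [T on ray AQ]
3. ∠AGQ = 77°  [△QAG]

∠AGQ = 77°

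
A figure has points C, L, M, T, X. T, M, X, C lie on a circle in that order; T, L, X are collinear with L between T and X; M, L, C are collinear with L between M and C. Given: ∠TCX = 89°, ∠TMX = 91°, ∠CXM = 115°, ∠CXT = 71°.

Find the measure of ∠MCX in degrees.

1. ∠CTX = 20°  [△TXC]
2. ∠CMX = 20°  [same arc XC]
3. ∠MCX = 45°  [△MXC]

∠MCX = 45°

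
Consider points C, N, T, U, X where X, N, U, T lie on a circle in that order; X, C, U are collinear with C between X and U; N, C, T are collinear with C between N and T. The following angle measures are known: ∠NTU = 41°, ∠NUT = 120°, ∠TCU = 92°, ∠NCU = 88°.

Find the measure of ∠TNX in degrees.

1. ∠NXU = 41°  [same arc NU]
2. ∠NCX = 92°  [vertical angles at C]
3. ∠TNX = 47°  [△XCN]

∠TNX = 47°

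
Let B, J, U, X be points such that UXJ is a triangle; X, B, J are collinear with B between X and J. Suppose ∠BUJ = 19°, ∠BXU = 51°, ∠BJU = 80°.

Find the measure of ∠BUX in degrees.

1. ∠JBU = 81°  [△UBJ]
2. ∠UBX = 99°  [linear pair at B on XJ]
3. ∠BUX = 30°  [△UXB]

∠BUX = 30°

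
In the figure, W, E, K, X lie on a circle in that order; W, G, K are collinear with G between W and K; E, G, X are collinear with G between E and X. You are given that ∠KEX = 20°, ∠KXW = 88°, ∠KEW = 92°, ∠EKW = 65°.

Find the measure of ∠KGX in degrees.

1. ∠KWX = 20°  [same arc KX]
2. ∠EXW = 65°  [same arc WE]
3. ∠WGX = 95°  [△WGX]
4. ∠KGX = 85°  [linear pair at G on WK]

∠KGX = 85°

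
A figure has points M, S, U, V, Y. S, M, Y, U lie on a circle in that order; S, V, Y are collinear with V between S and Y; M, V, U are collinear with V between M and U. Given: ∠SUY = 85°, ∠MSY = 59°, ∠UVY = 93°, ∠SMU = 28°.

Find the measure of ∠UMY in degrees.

∠UMY = 67°

1. ∠SMY = 95°  [cyclic SMYU, opposite ∠M+∠U]
2. ∠MYS = 26°  [△SMY]
3. ∠MVS = 93°  [△SVM]
4. ∠MVY = 87°  [linear pair at V on SY]
5. ∠UMY = 67°  [△MVY]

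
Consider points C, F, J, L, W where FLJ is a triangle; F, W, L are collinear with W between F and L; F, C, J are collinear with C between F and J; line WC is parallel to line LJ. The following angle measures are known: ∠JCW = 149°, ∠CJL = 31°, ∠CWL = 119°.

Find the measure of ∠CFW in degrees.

1. ∠FCW = 31°  [linear pair at C on FJ]
2. ∠CWF = 61°  [linear pair at W on FL]
3. ∠CFW = 88°  [△FWC]

∠CFW = 88°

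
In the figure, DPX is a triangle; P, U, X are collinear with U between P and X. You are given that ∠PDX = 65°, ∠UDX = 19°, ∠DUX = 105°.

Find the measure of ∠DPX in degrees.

∠DPX = 59°

1. ∠DXU = 56°  [△DUX]
2. ∠DXP = 56°  [U on ray XP]
3. ∠DPX = 59°  [△DPX]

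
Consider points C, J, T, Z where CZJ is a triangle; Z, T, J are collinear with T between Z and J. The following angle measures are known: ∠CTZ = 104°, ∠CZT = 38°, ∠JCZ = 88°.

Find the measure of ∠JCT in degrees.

∠JCT = 50°

1. ∠CTJ = 76°  [linear pair at T on ZJ]
2. ∠CZJ = 38°  [T on ray ZJ]
3. ∠CJZ = 54°  [△CZJ]
4. ∠CJT = 54°  [T on ray JZ]
5. ∠JCT = 50°  [△CTJ]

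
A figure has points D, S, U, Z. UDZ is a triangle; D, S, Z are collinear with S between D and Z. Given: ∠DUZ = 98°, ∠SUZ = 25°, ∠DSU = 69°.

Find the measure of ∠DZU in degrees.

∠DZU = 44°

1. ∠USZ = 111°  [linear pair at S on DZ]
2. ∠SZU = 44°  [△USZ]
3. ∠DZU = 44°  [S on ray ZD]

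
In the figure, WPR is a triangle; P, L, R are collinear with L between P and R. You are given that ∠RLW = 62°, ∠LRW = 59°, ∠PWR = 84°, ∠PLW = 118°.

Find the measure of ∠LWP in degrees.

∠LWP = 25°

1. ∠PRW = 59°  [L on ray RP]
2. ∠RPW = 37°  [△WPR]
3. ∠LPW = 37°  [L on ray PR]
4. ∠LWP = 25°  [△WPL]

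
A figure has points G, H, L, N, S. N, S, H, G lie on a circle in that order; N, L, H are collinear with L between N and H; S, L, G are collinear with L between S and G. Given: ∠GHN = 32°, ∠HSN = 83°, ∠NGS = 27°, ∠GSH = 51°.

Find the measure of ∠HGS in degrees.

1. ∠NHS = 27°  [same arc NS]
2. ∠HNS = 70°  [△NSH]
3. ∠HGS = 70°  [same arc SH]

∠HGS = 70°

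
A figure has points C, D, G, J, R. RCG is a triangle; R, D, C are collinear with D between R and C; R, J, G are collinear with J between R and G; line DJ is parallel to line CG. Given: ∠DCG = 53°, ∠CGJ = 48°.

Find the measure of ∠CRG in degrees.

∠CRG = 79°

1. ∠GCR = 53°  [D on ray CR]
2. ∠CGR = 48°  [J on ray GR]
3. ∠CRG = 79°  [△RCG]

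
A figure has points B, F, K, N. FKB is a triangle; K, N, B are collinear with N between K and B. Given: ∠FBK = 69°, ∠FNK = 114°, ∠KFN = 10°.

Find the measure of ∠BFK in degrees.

1. ∠FKN = 56°  [△FKN]
2. ∠BKF = 56°  [N on ray KB]
3. ∠BFK = 55°  [△FKB]

∠BFK = 55°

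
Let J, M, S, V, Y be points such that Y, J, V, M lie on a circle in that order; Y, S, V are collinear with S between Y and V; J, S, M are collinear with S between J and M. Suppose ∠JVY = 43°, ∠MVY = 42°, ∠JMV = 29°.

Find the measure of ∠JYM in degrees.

1. ∠JMY = 43°  [same arc YJ]
2. ∠MJY = 42°  [same arc YM]
3. ∠JYM = 95°  [△YJM]

∠JYM = 95°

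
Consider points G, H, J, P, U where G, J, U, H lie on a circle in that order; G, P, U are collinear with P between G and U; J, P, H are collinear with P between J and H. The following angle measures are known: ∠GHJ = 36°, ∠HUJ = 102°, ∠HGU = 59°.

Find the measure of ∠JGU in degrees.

∠JGU = 19°

1. ∠GUJ = 36°  [same arc GJ]
2. ∠HGJ = 78°  [cyclic GJUH, opposite ∠G+∠U]
3. ∠HJU = 59°  [same arc UH]
4. ∠JPU = 85°  [△JPU]
5. ∠GJH = 66°  [△GJH]
6. ∠GPJ = 95°  [linear pair at P on GU]
7. ∠JGU = 19°  [△GPJ]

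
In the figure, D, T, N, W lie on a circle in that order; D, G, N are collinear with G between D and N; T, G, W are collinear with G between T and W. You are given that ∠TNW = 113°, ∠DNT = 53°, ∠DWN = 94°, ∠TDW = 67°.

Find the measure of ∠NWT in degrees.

1. ∠DTN = 86°  [cyclic DTNW, opposite ∠T+∠W]
2. ∠NDT = 41°  [△DTN]
3. ∠NWT = 41°  [same arc TN]

∠NWT = 41°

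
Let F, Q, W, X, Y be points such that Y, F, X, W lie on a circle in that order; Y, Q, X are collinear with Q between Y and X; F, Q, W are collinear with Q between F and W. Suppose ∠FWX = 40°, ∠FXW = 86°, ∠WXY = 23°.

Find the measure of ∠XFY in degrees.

1. ∠WFX = 54°  [△FXW]
2. ∠WYX = 54°  [same arc XW]
3. ∠XWY = 103°  [△YXW]
4. ∠XFY = 77°  [cyclic YFXW, opposite ∠F+∠W]

∠XFY = 77°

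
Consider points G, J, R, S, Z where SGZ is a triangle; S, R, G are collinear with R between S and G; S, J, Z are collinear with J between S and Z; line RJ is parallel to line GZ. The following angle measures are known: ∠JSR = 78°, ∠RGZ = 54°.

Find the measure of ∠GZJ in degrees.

1. ∠GSZ = 78°  [R on SG, J on SZ]
2. ∠SGZ = 54°  [R on ray GS]
3. ∠GZS = 48°  [△SGZ]
4. ∠GZJ = 48°  [J on ray ZS]

∠GZJ = 48°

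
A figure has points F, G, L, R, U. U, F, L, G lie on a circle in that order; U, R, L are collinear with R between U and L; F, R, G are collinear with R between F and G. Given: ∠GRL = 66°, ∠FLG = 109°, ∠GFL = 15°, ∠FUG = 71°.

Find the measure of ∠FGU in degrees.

1. ∠GRU = 114°  [linear pair at R on UL]
2. ∠GUL = 15°  [same arc LG]
3. ∠FGU = 51°  [△URG]

∠FGU = 51°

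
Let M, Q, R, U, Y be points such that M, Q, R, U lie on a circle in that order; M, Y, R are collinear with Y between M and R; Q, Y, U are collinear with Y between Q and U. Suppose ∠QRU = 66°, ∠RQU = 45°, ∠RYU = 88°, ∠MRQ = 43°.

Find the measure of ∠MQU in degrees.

1. ∠QMU = 114°  [cyclic MQRU, opposite ∠M+∠R]
2. ∠MUQ = 43°  [same arc MQ]
3. ∠MQU = 23°  [△MQU]

∠MQU = 23°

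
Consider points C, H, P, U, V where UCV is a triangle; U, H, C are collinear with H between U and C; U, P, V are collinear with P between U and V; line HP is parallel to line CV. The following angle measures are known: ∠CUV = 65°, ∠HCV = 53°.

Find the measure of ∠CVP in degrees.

1. ∠UCV = 53°  [H on ray CU]
2. ∠CVU = 62°  [△UCV]
3. ∠CVP = 62°  [P on ray VU]

∠CVP = 62°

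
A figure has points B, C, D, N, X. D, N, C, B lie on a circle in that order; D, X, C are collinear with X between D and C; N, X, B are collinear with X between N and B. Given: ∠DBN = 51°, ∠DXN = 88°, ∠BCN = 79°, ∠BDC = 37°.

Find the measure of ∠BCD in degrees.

∠BCD = 28°

1. ∠BDN = 101°  [cyclic DNCB, opposite ∠D+∠C]
2. ∠BND = 28°  [△DNB]
3. ∠BCD = 28°  [same arc DB]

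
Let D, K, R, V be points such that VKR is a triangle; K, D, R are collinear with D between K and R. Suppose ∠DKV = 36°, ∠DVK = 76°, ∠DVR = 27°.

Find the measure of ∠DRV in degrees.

∠DRV = 41°

1. ∠KDV = 68°  [△VKD]
2. ∠RDV = 112°  [linear pair at D on KR]
3. ∠DRV = 41°  [△VDR]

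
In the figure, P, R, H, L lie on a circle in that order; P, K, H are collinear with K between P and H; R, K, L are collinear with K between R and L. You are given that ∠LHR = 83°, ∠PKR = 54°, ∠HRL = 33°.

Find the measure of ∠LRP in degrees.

1. ∠HLR = 64°  [△RHL]
2. ∠HPR = 64°  [same arc RH]
3. ∠LRP = 62°  [△PKR]

∠LRP = 62°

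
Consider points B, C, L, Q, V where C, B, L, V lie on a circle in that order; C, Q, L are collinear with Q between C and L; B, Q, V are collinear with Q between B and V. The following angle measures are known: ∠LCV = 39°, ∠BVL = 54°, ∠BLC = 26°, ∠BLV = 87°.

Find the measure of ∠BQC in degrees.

∠BQC = 65°

1. ∠LBV = 39°  [same arc LV]
2. ∠BQL = 115°  [△BQL]
3. ∠BQC = 65°  [linear pair at Q on CL]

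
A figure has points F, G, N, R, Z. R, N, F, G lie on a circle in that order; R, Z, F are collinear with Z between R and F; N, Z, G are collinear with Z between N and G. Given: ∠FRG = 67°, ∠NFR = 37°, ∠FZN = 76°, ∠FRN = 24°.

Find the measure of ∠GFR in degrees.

∠GFR = 52°

1. ∠GZR = 76°  [vertical angles at Z]
2. ∠FGN = 24°  [same arc NF]
3. ∠FZG = 104°  [linear pair at Z on RF]
4. ∠GFR = 52°  [△FZG]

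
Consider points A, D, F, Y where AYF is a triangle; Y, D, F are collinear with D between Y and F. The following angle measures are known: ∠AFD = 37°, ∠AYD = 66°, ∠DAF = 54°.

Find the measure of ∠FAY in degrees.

1. ∠AFY = 37°  [D on ray FY]
2. ∠AYF = 66°  [D on ray YF]
3. ∠FAY = 77°  [△AYF]

∠FAY = 77°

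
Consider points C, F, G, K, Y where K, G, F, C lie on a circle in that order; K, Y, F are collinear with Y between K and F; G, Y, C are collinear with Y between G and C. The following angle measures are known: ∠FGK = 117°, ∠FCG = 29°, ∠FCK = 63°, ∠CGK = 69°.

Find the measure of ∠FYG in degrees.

∠FYG = 98°

1. ∠FKG = 29°  [same arc GF]
2. ∠GYK = 82°  [△KYG]
3. ∠FYG = 98°  [linear pair at Y on KF]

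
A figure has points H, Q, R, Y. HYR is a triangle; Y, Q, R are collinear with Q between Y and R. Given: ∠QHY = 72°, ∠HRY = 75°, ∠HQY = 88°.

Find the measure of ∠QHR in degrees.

∠QHR = 13°

1. ∠HRQ = 75°  [Q on ray RY]
2. ∠HQR = 92°  [linear pair at Q on YR]
3. ∠QHR = 13°  [△HQR]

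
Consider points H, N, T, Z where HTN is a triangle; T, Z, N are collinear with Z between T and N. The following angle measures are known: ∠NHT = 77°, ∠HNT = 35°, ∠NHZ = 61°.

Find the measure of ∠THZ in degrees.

1. ∠HTN = 68°  [△HTN]
2. ∠HNZ = 35°  [Z on ray NT]
3. ∠HZN = 84°  [△HZN]
4. ∠HTZ = 68°  [Z on ray TN]
5. ∠HZT = 96°  [linear pair at Z on TN]
6. ∠THZ = 16°  [△HTZ]

∠THZ = 16°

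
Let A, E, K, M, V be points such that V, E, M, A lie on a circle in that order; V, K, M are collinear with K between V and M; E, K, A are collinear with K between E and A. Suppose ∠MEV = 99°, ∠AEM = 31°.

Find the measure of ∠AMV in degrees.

1. ∠MAV = 81°  [cyclic VEMA, opposite ∠E+∠A]
2. ∠AVM = 31°  [same arc MA]
3. ∠AMV = 68°  [△VMA]

∠AMV = 68°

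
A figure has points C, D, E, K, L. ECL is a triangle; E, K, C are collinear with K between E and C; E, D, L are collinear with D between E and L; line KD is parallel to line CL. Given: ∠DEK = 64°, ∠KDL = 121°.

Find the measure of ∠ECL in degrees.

1. ∠EDK = 59°  [linear pair at D on EL]
2. ∠DKE = 57°  [△EKD]
3. ∠ECL = 57°  [KD∥CL, corresponding at K]

∠ECL = 57°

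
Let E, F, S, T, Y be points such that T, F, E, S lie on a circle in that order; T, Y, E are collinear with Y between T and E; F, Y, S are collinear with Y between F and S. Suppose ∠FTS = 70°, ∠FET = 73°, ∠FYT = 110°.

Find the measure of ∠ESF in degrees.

1. ∠FES = 110°  [cyclic TFES, opposite ∠T+∠E]
2. ∠EYF = 70°  [linear pair at Y on TE]
3. ∠EFS = 37°  [△FYE]
4. ∠ESF = 33°  [△FES]

∠ESF = 33°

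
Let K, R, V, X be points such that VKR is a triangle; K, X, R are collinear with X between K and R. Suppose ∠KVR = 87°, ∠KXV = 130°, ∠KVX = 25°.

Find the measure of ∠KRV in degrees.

∠KRV = 68°

1. ∠VKX = 25°  [△VKX]
2. ∠RKV = 25°  [X on ray KR]
3. ∠KRV = 68°  [△VKR]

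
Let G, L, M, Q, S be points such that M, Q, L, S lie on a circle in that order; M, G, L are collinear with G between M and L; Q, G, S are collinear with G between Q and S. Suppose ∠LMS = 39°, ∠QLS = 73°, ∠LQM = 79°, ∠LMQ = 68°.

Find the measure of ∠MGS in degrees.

1. ∠LQS = 39°  [same arc LS]
2. ∠MLQ = 33°  [△MQL]
3. ∠LGQ = 108°  [△QGL]
4. ∠MGS = 108°  [vertical angles at G]

∠MGS = 108°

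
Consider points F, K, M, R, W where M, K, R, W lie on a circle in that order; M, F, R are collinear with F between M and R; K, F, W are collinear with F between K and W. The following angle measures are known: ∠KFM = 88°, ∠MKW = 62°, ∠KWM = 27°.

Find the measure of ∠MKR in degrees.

∠MKR = 123°

1. ∠KMR = 30°  [△MFK]
2. ∠KRM = 27°  [same arc MK]
3. ∠MKR = 123°  [△MKR]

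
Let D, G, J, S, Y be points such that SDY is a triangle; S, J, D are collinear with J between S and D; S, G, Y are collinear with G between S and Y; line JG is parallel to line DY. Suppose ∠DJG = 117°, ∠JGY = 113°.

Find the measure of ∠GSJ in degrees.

1. ∠GJS = 63°  [linear pair at J on SD]
2. ∠JGS = 67°  [linear pair at G on SY]
3. ∠GSJ = 50°  [△SJG]

∠GSJ = 50°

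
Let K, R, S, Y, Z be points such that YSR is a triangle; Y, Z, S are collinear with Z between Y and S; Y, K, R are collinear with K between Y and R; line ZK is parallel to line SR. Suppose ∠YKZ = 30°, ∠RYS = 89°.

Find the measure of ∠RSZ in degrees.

∠RSZ = 61°

1. ∠SRY = 30°  [ZK∥SR, corresponding at K]
2. ∠RSY = 61°  [△YSR]
3. ∠RSZ = 61°  [Z on ray SY]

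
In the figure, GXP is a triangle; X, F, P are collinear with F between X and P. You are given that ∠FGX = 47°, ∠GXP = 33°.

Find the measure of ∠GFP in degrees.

∠GFP = 80°

1. ∠FXG = 33°  [F on ray XP]
2. ∠GFX = 100°  [△GXF]
3. ∠GFP = 80°  [linear pair at F on XP]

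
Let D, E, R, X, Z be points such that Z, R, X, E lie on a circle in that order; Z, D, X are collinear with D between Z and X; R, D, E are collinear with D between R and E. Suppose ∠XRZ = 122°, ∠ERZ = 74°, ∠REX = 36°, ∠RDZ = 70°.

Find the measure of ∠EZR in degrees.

∠EZR = 84°

1. ∠XEZ = 58°  [cyclic ZRXE, opposite ∠R+∠E]
2. ∠EXZ = 74°  [same arc ZE]
3. ∠EDX = 70°  [△XDE]
4. ∠EZX = 48°  [△ZXE]
5. ∠EDZ = 110°  [linear pair at D on ZX]
6. ∠REZ = 22°  [△ZDE]
7. ∠EZR = 84°  [△ZRE]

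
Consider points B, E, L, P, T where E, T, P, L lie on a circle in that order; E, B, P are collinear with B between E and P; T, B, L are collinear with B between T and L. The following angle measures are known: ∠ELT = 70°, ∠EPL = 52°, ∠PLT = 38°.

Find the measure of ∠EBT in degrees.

1. ∠ETL = 52°  [same arc EL]
2. ∠PET = 38°  [same arc TP]
3. ∠EBT = 90°  [△EBT]

∠EBT = 90°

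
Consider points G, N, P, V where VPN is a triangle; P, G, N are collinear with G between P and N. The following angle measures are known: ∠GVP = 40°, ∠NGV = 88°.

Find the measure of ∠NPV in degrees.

1. ∠PGV = 92°  [linear pair at G on PN]
2. ∠GPV = 48°  [△VPG]
3. ∠NPV = 48°  [G on ray PN]

∠NPV = 48°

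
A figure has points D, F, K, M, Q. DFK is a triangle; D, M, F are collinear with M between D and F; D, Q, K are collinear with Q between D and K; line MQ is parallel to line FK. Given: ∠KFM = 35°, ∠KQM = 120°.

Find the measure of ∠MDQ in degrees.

1. ∠DFK = 35°  [M on ray FD]
2. ∠DQM = 60°  [linear pair at Q on DK]
3. ∠DMQ = 35°  [MQ∥FK, corresponding at M]
4. ∠MDQ = 85°  [△DMQ]

∠MDQ = 85°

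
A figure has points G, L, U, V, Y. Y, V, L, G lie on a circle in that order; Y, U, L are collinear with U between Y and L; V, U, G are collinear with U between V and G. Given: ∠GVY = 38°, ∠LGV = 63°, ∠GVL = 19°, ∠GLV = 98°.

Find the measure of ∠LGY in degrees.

∠LGY = 123°

1. ∠GLY = 38°  [same arc YG]
2. ∠GYL = 19°  [same arc LG]
3. ∠LGY = 123°  [△YLG]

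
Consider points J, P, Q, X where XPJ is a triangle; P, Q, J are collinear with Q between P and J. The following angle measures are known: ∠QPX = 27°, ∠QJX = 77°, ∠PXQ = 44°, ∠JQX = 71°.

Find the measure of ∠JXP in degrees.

∠JXP = 76°

1. ∠JPX = 27°  [Q on ray PJ]
2. ∠PJX = 77°  [Q on ray JP]
3. ∠JXP = 76°  [△XPJ]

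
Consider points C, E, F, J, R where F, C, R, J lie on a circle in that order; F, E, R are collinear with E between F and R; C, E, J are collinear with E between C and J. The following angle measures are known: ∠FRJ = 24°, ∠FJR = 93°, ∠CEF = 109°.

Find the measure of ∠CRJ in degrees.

1. ∠JFR = 63°  [△FRJ]
2. ∠JER = 109°  [vertical angles at E]
3. ∠JCR = 63°  [same arc RJ]
4. ∠CJR = 47°  [△REJ]
5. ∠CRJ = 70°  [△CRJ]

∠CRJ = 70°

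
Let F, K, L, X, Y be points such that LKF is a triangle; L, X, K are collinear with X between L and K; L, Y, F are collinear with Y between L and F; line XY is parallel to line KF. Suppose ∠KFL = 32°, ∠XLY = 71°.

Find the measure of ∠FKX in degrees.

1. ∠LYX = 32°  [XY∥KF, corresponding at Y]
2. ∠LXY = 77°  [△LXY]
3. ∠KXY = 103°  [linear pair at X on LK]
4. ∠FKX = 77°  [XY∥KF, co-interior at K–X]

∠FKX = 77°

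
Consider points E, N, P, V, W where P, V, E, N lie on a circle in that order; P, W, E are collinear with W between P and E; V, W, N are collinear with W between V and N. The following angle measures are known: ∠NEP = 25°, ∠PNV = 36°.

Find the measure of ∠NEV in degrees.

∠NEV = 61°

1. ∠NVP = 25°  [same arc PN]
2. ∠NPV = 119°  [△PVN]
3. ∠NEV = 61°  [cyclic PVEN, opposite ∠P+∠E]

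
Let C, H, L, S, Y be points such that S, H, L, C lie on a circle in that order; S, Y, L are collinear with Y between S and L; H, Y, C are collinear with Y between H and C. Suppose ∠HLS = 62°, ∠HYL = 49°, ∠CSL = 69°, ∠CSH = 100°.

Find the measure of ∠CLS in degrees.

1. ∠HCS = 62°  [same arc SH]
2. ∠CHS = 18°  [△SHC]
3. ∠CLS = 18°  [same arc SC]

∠CLS = 18°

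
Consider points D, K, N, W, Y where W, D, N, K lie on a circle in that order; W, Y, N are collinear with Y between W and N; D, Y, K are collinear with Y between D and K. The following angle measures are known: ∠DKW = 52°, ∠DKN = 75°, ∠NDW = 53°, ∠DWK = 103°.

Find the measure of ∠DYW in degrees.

1. ∠KDW = 25°  [△WDK]
2. ∠DWN = 75°  [same arc DN]
3. ∠DYW = 80°  [△WYD]

∠DYW = 80°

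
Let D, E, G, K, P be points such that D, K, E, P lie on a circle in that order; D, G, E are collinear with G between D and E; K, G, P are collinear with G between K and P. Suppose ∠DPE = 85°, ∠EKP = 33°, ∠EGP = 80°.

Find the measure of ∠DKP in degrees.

∠DKP = 62°

1. ∠EDP = 33°  [same arc EP]
2. ∠DEP = 62°  [△DEP]
3. ∠DKP = 62°  [same arc DP]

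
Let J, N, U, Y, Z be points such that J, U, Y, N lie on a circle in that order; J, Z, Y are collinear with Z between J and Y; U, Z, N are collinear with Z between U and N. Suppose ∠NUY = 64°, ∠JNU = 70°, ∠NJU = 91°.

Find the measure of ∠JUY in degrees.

∠JUY = 83°

1. ∠NJY = 64°  [same arc YN]
2. ∠JUN = 19°  [△JUN]
3. ∠JYN = 19°  [same arc JN]
4. ∠JNY = 97°  [△JYN]
5. ∠JUY = 83°  [cyclic JUYN, opposite ∠U+∠N]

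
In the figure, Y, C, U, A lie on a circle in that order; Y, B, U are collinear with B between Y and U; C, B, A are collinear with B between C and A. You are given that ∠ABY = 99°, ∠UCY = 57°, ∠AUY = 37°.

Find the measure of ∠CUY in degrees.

1. ∠CBU = 99°  [vertical angles at B]
2. ∠ACY = 37°  [same arc YA]
3. ∠CBY = 81°  [linear pair at B on YU]
4. ∠CYU = 62°  [△YBC]
5. ∠CUY = 61°  [△YCU]

∠CUY = 61°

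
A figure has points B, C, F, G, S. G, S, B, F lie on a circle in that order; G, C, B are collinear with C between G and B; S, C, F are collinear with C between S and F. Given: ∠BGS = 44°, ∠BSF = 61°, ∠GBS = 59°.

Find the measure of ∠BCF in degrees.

1. ∠BFS = 44°  [same arc SB]
2. ∠BSG = 77°  [△GSB]
3. ∠BGF = 61°  [same arc BF]
4. ∠BFG = 103°  [cyclic GSBF, opposite ∠S+∠F]
5. ∠FBG = 16°  [△GBF]
6. ∠BCF = 120°  [△BCF]

∠BCF = 120°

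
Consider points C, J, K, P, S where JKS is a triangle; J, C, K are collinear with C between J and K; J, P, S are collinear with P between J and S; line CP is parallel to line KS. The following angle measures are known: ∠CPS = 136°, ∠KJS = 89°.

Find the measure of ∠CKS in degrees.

∠CKS = 47°

1. ∠CPJ = 44°  [linear pair at P on JS]
2. ∠CJP = 89°  [C on JK, P on JS]
3. ∠JCP = 47°  [△JCP]
4. ∠KCP = 133°  [linear pair at C on JK]
5. ∠CKS = 47°  [CP∥KS, co-interior at K–C]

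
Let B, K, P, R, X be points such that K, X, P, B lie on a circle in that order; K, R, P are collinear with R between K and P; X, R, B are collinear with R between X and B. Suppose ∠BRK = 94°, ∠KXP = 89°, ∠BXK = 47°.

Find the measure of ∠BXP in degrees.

∠BXP = 42°

1. ∠KBP = 91°  [cyclic KXPB, opposite ∠X+∠B]
2. ∠BPK = 47°  [same arc KB]
3. ∠BKP = 42°  [△KPB]
4. ∠BXP = 42°  [same arc PB]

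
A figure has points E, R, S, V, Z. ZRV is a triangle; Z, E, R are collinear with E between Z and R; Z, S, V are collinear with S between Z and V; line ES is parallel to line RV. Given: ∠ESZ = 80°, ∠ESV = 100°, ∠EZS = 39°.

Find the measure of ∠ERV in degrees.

∠ERV = 61°

1. ∠SEZ = 61°  [△ZES]
2. ∠RES = 119°  [linear pair at E on ZR]
3. ∠ERV = 61°  [ES∥RV, co-interior at R–E]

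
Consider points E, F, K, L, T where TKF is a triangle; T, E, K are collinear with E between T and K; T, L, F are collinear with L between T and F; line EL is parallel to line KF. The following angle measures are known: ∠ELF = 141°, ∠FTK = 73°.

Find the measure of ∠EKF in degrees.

1. ∠ELT = 39°  [linear pair at L on TF]
2. ∠ETL = 73°  [E on TK, L on TF]
3. ∠LET = 68°  [△TEL]
4. ∠KEL = 112°  [linear pair at E on TK]
5. ∠EKF = 68°  [EL∥KF, co-interior at K–E]

∠EKF = 68°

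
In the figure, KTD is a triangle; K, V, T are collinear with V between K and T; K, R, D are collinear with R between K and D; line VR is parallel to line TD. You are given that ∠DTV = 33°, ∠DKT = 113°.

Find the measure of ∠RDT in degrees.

∠RDT = 34°

1. ∠DTK = 33°  [V on ray TK]
2. ∠KDT = 34°  [△KTD]
3. ∠RDT = 34°  [R on ray DK]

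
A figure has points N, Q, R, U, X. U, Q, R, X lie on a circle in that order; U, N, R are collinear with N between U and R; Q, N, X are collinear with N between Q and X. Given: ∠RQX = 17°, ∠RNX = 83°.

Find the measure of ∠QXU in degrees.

1. ∠RUX = 17°  [same arc RX]
2. ∠UNX = 97°  [linear pair at N on UR]
3. ∠QXU = 66°  [△UNX]

∠QXU = 66°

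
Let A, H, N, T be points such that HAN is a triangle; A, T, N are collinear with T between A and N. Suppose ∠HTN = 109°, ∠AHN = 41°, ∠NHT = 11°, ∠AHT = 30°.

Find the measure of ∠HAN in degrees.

1. ∠ATH = 71°  [linear pair at T on AN]
2. ∠HAT = 79°  [△HAT]
3. ∠HAN = 79°  [T on ray AN]

∠HAN = 79°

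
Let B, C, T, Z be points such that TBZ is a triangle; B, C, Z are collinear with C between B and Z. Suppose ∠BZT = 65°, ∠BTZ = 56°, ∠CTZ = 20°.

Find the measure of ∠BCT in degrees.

∠BCT = 85°

1. ∠CZT = 65°  [C on ray ZB]
2. ∠TCZ = 95°  [△TCZ]
3. ∠BCT = 85°  [linear pair at C on BZ]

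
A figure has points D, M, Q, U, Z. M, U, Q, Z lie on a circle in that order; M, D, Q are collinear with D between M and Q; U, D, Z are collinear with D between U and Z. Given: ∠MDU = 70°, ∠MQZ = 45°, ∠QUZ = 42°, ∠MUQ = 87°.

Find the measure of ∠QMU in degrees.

1. ∠QDU = 110°  [linear pair at D on MQ]
2. ∠MQU = 28°  [△UDQ]
3. ∠QMU = 65°  [△MUQ]

∠QMU = 65°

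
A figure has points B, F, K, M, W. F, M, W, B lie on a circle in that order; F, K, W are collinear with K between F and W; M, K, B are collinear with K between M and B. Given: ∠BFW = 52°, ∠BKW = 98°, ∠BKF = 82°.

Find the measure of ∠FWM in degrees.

∠FWM = 46°

1. ∠BMW = 52°  [same arc WB]
2. ∠MKW = 82°  [vertical angles at K]
3. ∠FWM = 46°  [△MKW]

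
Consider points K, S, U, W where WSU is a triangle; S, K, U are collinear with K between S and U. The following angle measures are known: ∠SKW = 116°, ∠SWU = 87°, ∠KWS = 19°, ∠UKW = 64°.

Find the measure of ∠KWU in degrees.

∠KWU = 68°

1. ∠KSW = 45°  [△WSK]
2. ∠USW = 45°  [K on ray SU]
3. ∠SUW = 48°  [△WSU]
4. ∠KUW = 48°  [K on ray US]
5. ∠KWU = 68°  [△WKU]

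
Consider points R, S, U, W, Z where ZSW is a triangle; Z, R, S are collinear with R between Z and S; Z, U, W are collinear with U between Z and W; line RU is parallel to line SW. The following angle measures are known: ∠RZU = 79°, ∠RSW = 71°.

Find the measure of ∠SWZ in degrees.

1. ∠SZW = 79°  [R on ZS, U on ZW]
2. ∠WSZ = 71°  [R on ray SZ]
3. ∠SWZ = 30°  [△ZSW]

∠SWZ = 30°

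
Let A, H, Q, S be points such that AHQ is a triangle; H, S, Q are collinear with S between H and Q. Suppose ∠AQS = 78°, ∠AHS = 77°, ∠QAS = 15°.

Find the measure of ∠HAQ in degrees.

1. ∠AQH = 78°  [S on ray QH]
2. ∠AHQ = 77°  [S on ray HQ]
3. ∠HAQ = 25°  [△AHQ]

∠HAQ = 25°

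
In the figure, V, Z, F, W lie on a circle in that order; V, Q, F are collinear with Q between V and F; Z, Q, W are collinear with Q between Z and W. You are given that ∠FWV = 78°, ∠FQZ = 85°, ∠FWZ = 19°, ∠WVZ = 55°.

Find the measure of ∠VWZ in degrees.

∠VWZ = 59°

1. ∠FZV = 102°  [cyclic VZFW, opposite ∠Z+∠W]
2. ∠FVZ = 19°  [same arc ZF]
3. ∠VFZ = 59°  [△VZF]
4. ∠VWZ = 59°  [same arc VZ]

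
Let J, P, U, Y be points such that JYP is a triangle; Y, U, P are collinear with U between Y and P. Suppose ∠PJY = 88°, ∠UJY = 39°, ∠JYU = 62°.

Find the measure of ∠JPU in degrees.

∠JPU = 30°

1. ∠JYP = 62°  [U on ray YP]
2. ∠JPY = 30°  [△JYP]
3. ∠JPU = 30°  [U on ray PY]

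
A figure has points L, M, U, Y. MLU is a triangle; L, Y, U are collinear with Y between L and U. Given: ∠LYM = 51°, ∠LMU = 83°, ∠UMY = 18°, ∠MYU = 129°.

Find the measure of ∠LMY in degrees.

1. ∠MUY = 33°  [△MYU]
2. ∠LUM = 33°  [Y on ray UL]
3. ∠MLU = 64°  [△MLU]
4. ∠MLY = 64°  [Y on ray LU]
5. ∠LMY = 65°  [△MLY]

∠LMY = 65°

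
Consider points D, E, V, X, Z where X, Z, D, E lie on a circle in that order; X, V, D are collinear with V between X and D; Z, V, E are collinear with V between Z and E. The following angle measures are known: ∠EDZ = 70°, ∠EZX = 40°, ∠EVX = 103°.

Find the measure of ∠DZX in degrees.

∠DZX = 87°

1. ∠EXZ = 110°  [cyclic XZDE, opposite ∠X+∠D]
2. ∠EDX = 40°  [same arc XE]
3. ∠XEZ = 30°  [△XZE]
4. ∠DXE = 47°  [△XVE]
5. ∠DEX = 93°  [△XDE]
6. ∠DZX = 87°  [cyclic XZDE, opposite ∠Z+∠E]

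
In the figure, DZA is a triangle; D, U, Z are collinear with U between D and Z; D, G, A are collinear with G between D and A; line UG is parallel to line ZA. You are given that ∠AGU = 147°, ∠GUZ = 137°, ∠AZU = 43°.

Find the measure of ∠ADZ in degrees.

1. ∠DGU = 33°  [linear pair at G on DA]
2. ∠AZD = 43°  [U on ray ZD]
3. ∠DAZ = 33°  [UG∥ZA, corresponding at G]
4. ∠ADZ = 104°  [△DZA]

∠ADZ = 104°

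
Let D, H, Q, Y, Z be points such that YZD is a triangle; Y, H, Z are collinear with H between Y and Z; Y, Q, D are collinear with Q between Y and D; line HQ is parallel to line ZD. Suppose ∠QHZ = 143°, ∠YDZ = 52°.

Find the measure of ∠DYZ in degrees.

∠DYZ = 91°

1. ∠QHY = 37°  [linear pair at H on YZ]
2. ∠HQY = 52°  [HQ∥ZD, corresponding at Q]
3. ∠HYQ = 91°  [△YHQ]
4. ∠DYZ = 91°  [H on YZ, Q on YD]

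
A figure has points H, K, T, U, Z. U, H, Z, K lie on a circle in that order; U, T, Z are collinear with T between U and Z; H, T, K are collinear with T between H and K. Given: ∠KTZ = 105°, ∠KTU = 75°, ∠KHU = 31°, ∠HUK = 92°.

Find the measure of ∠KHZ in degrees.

∠KHZ = 48°

1. ∠KZU = 31°  [same arc UK]
2. ∠HZK = 88°  [cyclic UHZK, opposite ∠U+∠Z]
3. ∠HKZ = 44°  [△ZTK]
4. ∠KHZ = 48°  [△HZK]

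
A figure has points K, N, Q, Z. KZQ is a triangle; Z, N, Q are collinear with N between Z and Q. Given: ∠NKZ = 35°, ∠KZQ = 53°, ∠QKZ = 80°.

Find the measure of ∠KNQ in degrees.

∠KNQ = 88°

1. ∠KZN = 53°  [N on ray ZQ]
2. ∠KNZ = 92°  [△KZN]
3. ∠KNQ = 88°  [linear pair at N on ZQ]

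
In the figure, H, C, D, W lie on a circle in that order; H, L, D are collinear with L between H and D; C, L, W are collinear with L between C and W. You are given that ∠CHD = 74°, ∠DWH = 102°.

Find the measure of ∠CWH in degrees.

∠CWH = 28°

1. ∠DCH = 78°  [cyclic HCDW, opposite ∠C+∠W]
2. ∠CDH = 28°  [△HCD]
3. ∠CWH = 28°  [same arc HC]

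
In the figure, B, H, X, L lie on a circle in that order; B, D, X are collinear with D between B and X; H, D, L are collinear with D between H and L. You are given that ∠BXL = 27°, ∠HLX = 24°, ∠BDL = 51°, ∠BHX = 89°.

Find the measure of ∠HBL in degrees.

1. ∠BHL = 27°  [same arc BL]
2. ∠HBX = 24°  [same arc HX]
3. ∠BXH = 67°  [△BHX]
4. ∠BLH = 67°  [same arc BH]
5. ∠HBL = 86°  [△BHL]

∠HBL = 86°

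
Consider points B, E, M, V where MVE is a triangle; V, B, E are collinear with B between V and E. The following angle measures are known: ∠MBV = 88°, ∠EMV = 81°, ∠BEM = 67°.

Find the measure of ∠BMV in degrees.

1. ∠MEV = 67°  [B on ray EV]
2. ∠EVM = 32°  [△MVE]
3. ∠BVM = 32°  [B on ray VE]
4. ∠BMV = 60°  [△MVB]

∠BMV = 60°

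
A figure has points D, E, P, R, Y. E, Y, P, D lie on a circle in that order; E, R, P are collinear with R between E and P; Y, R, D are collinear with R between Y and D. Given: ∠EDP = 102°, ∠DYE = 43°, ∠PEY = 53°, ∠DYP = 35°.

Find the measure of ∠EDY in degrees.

∠EDY = 49°

1. ∠EYP = 78°  [cyclic EYPD, opposite ∠Y+∠D]
2. ∠EPY = 49°  [△EYP]
3. ∠EDY = 49°  [same arc EY]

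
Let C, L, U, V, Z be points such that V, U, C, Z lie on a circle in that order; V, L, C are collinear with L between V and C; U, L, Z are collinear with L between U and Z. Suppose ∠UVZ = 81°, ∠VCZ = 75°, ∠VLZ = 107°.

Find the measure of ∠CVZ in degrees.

∠CVZ = 49°

1. ∠VUZ = 75°  [same arc VZ]
2. ∠UZV = 24°  [△VUZ]
3. ∠CVZ = 49°  [△VLZ]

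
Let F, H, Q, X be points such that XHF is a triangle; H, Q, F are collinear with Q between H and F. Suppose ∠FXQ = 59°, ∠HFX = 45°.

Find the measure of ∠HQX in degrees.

1. ∠QFX = 45°  [Q on ray FH]
2. ∠FQX = 76°  [△XQF]
3. ∠HQX = 104°  [linear pair at Q on HF]

∠HQX = 104°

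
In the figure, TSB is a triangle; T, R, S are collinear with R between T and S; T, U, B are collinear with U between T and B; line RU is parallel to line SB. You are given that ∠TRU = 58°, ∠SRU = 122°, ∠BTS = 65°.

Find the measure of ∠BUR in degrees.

1. ∠BST = 58°  [RU∥SB, corresponding at R]
2. ∠SBT = 57°  [△TSB]
3. ∠RUT = 57°  [RU∥SB, corresponding at U]
4. ∠BUR = 123°  [linear pair at U on TB]

∠BUR = 123°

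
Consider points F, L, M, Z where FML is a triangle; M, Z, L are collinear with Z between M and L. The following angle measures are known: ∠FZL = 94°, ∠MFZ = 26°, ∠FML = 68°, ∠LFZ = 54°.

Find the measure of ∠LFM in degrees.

∠LFM = 80°

1. ∠FLZ = 32°  [△FZL]
2. ∠FLM = 32°  [Z on ray LM]
3. ∠LFM = 80°  [△FML]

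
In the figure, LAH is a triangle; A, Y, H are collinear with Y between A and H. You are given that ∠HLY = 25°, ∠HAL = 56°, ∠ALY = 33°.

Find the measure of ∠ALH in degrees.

∠ALH = 58°

1. ∠LAY = 56°  [Y on ray AH]
2. ∠AYL = 91°  [△LAY]
3. ∠HYL = 89°  [linear pair at Y on AH]
4. ∠LHY = 66°  [△LYH]
5. ∠AHL = 66°  [Y on ray HA]
6. ∠ALH = 58°  [△LAH]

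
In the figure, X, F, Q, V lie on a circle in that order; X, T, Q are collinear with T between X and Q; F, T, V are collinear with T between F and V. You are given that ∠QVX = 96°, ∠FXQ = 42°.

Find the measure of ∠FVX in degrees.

1. ∠QFX = 84°  [cyclic XFQV, opposite ∠F+∠V]
2. ∠FQX = 54°  [△XFQ]
3. ∠FVX = 54°  [same arc XF]

∠FVX = 54°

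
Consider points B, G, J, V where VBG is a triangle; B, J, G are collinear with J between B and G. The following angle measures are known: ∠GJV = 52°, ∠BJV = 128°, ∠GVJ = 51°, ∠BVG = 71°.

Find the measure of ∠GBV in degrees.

∠GBV = 32°

1. ∠JGV = 77°  [△VJG]
2. ∠BGV = 77°  [J on ray GB]
3. ∠GBV = 32°  [△VBG]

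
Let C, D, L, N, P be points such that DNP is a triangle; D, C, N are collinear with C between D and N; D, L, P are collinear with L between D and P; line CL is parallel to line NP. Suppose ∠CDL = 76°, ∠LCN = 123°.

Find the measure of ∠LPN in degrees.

∠LPN = 47°

1. ∠DCL = 57°  [linear pair at C on DN]
2. ∠CLD = 47°  [△DCL]
3. ∠CLP = 133°  [linear pair at L on DP]
4. ∠LPN = 47°  [CL∥NP, co-interior at P–L]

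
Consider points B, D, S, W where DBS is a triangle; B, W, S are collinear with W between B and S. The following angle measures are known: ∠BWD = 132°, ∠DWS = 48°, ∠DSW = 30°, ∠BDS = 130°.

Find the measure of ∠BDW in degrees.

1. ∠BSD = 30°  [W on ray SB]
2. ∠DBS = 20°  [△DBS]
3. ∠DBW = 20°  [W on ray BS]
4. ∠BDW = 28°  [△DBW]

∠BDW = 28°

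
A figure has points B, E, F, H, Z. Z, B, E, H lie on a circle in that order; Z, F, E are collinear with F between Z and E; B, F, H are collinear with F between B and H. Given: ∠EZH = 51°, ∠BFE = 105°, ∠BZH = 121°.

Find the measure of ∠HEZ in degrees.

∠HEZ = 35°

1. ∠EBH = 51°  [same arc EH]
2. ∠HFZ = 105°  [vertical angles at F]
3. ∠BEH = 59°  [cyclic ZBEH, opposite ∠Z+∠E]
4. ∠BHE = 70°  [△BEH]
5. ∠EFH = 75°  [linear pair at F on ZE]
6. ∠HEZ = 35°  [△EFH]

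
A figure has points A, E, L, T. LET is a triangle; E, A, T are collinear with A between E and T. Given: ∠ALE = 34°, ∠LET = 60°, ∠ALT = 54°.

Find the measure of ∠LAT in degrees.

∠LAT = 94°

1. ∠AEL = 60°  [A on ray ET]
2. ∠EAL = 86°  [△LEA]
3. ∠LAT = 94°  [linear pair at A on ET]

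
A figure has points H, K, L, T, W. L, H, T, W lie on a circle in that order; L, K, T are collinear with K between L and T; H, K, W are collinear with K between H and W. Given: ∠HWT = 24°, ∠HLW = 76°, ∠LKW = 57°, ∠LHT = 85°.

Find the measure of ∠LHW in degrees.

1. ∠HLT = 24°  [same arc HT]
2. ∠HKT = 57°  [vertical angles at K]
3. ∠HKL = 123°  [linear pair at K on LT]
4. ∠LHW = 33°  [△LKH]

∠LHW = 33°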